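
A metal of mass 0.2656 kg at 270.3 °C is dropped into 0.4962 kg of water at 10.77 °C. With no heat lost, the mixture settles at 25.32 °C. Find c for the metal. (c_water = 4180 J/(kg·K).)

c ≈ 464 J/(kg·K)

Heat gained plus heat lost sum to zero:
0.2656·c·(25.32 − 270.3) + 0.4962·4180·(25.32 − 10.77) = 0
-65.07 c = -30178
c = -30178/-65.07 ≈ 463.8 J/(kg·K)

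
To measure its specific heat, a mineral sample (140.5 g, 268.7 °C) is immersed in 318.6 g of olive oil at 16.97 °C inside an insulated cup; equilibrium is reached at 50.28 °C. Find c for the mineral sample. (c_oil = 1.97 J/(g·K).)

Net heat exchanged in the isolated system is zero:
140.5·c·(50.28 − 268.7) + 318.6·1.97·(50.28 − 16.97) = 0
-30688 c = -20907
c = -20907/-30688 ≈ 0.6813 J/(g·K)

c ≈ 0.681 J/(g·K)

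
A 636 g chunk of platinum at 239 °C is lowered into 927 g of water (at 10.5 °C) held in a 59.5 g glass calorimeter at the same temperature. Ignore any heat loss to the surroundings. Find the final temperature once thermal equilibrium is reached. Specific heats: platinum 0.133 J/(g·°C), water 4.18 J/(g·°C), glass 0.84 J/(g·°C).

T_f ≈ 15.3 °C

With ΣQ=0 the equilibrium temperature is the m·c-weighted mean:
T_f = (84.59*239 + 3874.9*10.5 + 49.98*10.5) / (84.59 + 3874.9 + 49.98)
    = 61427 / 4009.4 ≈ 15.32 °C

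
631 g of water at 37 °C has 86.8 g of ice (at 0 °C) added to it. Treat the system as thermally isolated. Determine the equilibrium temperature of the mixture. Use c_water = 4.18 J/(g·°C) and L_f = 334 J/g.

T_f ≈ 22.9 °C

Setting the total heat transfer to zero:
fusion: m_ice L_f = 86.8·334 = 28991; warm the meltwater: 362.82 T; water: 2637.6(T − 37)
3000.4 T = 97590 − 28991 = 68599
T ≈ 22.86 °C. Since T > 0 °C, the all-ice-melts assumption holds.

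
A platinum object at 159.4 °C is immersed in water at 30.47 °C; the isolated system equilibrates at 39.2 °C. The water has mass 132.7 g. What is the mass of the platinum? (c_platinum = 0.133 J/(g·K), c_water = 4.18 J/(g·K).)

m ≈ 303 g

Net heat exchanged in the isolated system is zero:
m×0.133×(39.2 − 159.4) + 132.7×4.18×(39.2 − 30.47) = 0
-15.99 m = -4842.4
m = -4842.4/-15.99 ≈ 302.9 g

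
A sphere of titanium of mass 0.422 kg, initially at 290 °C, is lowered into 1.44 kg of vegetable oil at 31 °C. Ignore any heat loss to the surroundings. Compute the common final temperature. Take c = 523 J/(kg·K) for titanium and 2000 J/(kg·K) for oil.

Set heat shed by the hot body equal to heat absorbed by the cold body:
0.422*523*(290 − T) = 1.44*2000*(T − 31)
220.71(290 − T) = 2880(T − 31)
3100.7 T = 153285  ⇒  T ≈ 49.44 °C

T_f ≈ 49.4 °C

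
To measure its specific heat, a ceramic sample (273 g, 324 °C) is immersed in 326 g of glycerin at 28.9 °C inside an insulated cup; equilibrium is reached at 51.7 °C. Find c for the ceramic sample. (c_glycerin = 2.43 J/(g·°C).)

c ≈ 0.243 J/(g·°C)

Heat gained plus heat lost sum to zero:
273×c×(51.7 − 324) + 326×2.43×(51.7 − 28.9) = 0
-74338 c = -18062
c = -18062/-74338 ≈ 0.243 J/(g·°C)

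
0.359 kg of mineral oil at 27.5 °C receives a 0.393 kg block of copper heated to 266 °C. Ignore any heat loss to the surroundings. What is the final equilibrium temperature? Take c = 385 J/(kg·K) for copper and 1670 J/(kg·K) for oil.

T_f ≈ 75.6 °C

With ΣQ=0 the equilibrium temperature is the m·c-weighted mean:
T_f = (151.31*266 + 599.53*27.5) / (151.31 + 599.53)
    = 56734 / 750.84 ≈ 75.56 °C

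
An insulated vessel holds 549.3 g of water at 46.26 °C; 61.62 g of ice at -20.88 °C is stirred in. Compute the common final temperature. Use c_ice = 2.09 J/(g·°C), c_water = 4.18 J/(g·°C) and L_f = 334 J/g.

T_f ≈ 32.5 °C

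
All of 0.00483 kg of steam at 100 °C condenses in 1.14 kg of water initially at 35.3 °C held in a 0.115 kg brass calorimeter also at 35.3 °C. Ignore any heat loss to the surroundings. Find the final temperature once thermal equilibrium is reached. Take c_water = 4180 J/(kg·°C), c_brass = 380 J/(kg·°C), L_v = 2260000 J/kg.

Energy balance with sensible and latent terms:
condense steam: −0.00483×2260000 = −10916
  condensed water 100 °C→T: 20.19(T − 100)
  water warms: 1.14×4180×(T − 35.3) = 4765.2(T − 35.3)
  cup: 43.7(T − 35.3)
4829.1 T = 10916 + 2018.9 + 169754 = 182689
T ≈ 37.83 °C — below 100 °C, confirming all the steam condensed.

T_f ≈ 37.8 °C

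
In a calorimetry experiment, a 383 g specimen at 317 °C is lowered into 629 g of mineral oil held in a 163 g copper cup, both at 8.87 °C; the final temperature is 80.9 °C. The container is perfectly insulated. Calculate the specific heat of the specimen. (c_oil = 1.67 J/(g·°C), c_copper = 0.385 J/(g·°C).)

c ≈ 0.887 J/(g·°C)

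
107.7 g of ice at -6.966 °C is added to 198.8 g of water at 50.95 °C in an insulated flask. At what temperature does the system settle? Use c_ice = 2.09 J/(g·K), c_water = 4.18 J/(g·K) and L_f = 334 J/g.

T_f ≈ 3.7 °C

Setting the total heat transfer to zero:
warm ice to 0 °C: 107.7×2.09×(0 − (-6.966)) = 1568; latent heat to melt: 107.7×334 = 35972; meltwater 0→T: 107.7×4.18×T = 450.19 T; water: 830.98(T − 50.95)
1281.2 T = 42339 − 37540 = 4798.8
T ≈ 3.75 °C — above 0 °C, consistent with complete melting.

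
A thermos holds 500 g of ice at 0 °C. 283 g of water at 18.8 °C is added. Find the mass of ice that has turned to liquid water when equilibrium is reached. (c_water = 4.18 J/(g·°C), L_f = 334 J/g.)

m_melted ≈ 66.6 g

Water can give up m c ΔT = 283×4.18×18.8 = 22239 J before reaching 0 °C.
Melting all 500 g of ice would need 500×334 = 167000 J.
That's not enough to melt it all — equilibrium is at 0 °C with ice remaining.
Mass melted = 22239/334 ≈ 66.58 g.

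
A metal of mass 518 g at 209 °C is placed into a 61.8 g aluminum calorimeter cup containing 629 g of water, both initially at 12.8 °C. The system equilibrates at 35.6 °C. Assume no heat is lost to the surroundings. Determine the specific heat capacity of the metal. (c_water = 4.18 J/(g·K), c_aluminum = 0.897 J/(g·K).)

Heat gained plus heat lost sum to zero:
518·c·(35.6 − 209) + 629·4.18·(35.6 − 12.8) + 61.8·0.897·(35.6 − 12.8) = 0
-89821 c = -61210
c = -61210/-89821 ≈ 0.6815 J/(g·K)

c ≈ 0.681 J/(g·K)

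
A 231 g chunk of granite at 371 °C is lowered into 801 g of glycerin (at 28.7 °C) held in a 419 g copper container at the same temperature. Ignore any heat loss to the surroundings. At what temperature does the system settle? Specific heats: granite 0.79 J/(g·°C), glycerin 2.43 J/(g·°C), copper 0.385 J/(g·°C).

Let T be the final temperature. ΣQ_i = 0:
231×0.79×(T − 371) + 801×2.43×(T − 28.7) + 419×0.385×(T − 28.7) = 0
182.49(T − 371) + 1946.4(T − 28.7) + 161.31(T − 28.7) = 0
2290.2 T = 128196
T = 128196/2290.2 ≈ 55.98 °C

T_f ≈ 56.0 °C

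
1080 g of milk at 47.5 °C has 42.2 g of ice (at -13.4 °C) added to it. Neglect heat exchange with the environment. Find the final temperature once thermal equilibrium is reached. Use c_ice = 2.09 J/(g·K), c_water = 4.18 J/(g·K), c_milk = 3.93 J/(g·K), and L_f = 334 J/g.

T_f ≈ 42.1 °C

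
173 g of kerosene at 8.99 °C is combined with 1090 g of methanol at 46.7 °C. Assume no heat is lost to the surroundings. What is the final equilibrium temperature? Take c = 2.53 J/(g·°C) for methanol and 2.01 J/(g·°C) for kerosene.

T_f ≈ 42.5 °C

Setting the total heat transfer to zero:
1090×2.53×(T − 46.7) + 173×2.01×(T − 8.99) = 0
3105.4 T = 131911
T = 131911 / 3105.4 = 42.5 °C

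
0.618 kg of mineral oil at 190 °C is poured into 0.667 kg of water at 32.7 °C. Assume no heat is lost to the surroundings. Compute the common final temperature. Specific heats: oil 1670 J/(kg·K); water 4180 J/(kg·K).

T_f ≈ 75.2 °C

Energy conservation, ΣQ = 0:
0.618·1670·(T − 190) + 0.667·4180·(T − 32.7) = 0
3820.1 T = 287261
T = 287261/3820.1 ≈ 75.20 °C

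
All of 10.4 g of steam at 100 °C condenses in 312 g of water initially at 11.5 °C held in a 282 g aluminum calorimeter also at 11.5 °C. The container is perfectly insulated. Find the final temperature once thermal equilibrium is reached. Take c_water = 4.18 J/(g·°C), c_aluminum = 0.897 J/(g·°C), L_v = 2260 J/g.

Conservation of energy gives ΣQ = 0:
condense steam: −10.4·2260 = −23504
  condensed water 100 °C→T: 43.47(T − 100)
  original water: 1304.2(T − 11.5)
  cup: 252.95(T − 11.5)
1600.6 T = 23504 + 4347.2 + 17907 = 45758
T ≈ 28.59 °C, under the boiling point, so the assumption holds.

T_f ≈ 28.6 °C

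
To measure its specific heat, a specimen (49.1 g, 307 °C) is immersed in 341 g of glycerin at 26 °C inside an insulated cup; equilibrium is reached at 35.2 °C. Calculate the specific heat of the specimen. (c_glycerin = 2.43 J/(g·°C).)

Heat gained plus heat lost sum to zero:
49.1×c×(35.2 − 307) + 341×2.43×(35.2 − 26) = 0
-13345 c = -7623.4
c = -7623.4/-13345 ≈ 0.5712 J/(g·°C)

c ≈ 0.571 J/(g·°C)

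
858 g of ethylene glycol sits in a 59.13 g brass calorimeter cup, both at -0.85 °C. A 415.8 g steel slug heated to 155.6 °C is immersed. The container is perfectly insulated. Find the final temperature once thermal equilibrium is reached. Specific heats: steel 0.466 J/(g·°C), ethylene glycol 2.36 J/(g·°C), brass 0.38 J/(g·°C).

T_f ≈ 12.7 °C

Setting the total heat transfer to zero:
415.8·0.466·(T − 155.6) + 858·2.36·(T − (-0.85)) + 59.13·0.38·(T − (-0.85)) = 0
2241.1 T = 28409
T ≈ 12.68 °C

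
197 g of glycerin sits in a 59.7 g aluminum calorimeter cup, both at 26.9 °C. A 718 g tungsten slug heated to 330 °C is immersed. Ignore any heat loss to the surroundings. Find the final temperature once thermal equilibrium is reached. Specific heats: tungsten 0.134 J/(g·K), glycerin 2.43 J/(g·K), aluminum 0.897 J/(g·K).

Setting the total heat transfer to zero:
718*0.134*(T − 330) + 197*2.43*(T − 26.9) + 59.7*0.897*(T − 26.9) = 0
96.21(T − 330) + 478.71(T − 26.9) + 53.55(T − 26.9) = 0
(96.21 + 478.71 + 53.55) T = 96.21*330 + 478.71*26.9 + 53.55*26.9
T = 46068/628.47 ≈ 73.30 °C

T_f ≈ 73.3 °C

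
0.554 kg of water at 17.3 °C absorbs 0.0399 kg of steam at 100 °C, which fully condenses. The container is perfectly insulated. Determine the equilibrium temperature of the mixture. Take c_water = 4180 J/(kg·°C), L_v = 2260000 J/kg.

T_f ≈ 59.2 °C

Let T be the final temperature. ΣQ_i = 0:
condense steam: −0.0399×2260000 = −90174
  condensate cools 100→T: 0.0399×4180×(T − 100) = 166.78(T − 100)
  water warms: 0.554×4180×(T − 17.3) = 2315.7(T − 17.3)
2482.5 T = 90174 + 16678 + 40062 = 146914
T ≈ 59.18 °C, under the boiling point, so the assumption holds.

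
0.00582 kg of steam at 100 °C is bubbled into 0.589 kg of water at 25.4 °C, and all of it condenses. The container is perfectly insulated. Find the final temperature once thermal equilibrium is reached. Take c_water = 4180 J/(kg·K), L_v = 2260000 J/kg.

Conservation of energy gives ΣQ = 0:
condense steam: −0.00582·2260000 = −13153
  condensed water 100 °C→T: 24.33(T − 100)
  water warms: 0.589·4180·(T − 25.4) = 2462(T − 25.4)
2486.3 T = 13153 + 2432.8 + 62535 = 78121
T ≈ 31.42 °C, under the boiling point, so the assumption holds.

T_f ≈ 31.4 °C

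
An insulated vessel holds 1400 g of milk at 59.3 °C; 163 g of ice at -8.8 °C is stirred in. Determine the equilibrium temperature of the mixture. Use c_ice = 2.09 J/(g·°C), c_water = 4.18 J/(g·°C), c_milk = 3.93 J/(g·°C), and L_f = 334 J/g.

Let T be the final temperature. ΣQ_i = 0:
warm ice to 0 °C: 163·2.09·(0 − (-8.8)) = 2997.9
  latent heat to melt: 163·334 = 54442
  warm the meltwater: 681.34 T
  milk cools: 1400·3.93·(T − 59.3) = 5502(T − 59.3)
6183.3 T = 326269 − 57440 = 268829
T ≈ 43.48 °C — above 0 °C, consistent with complete melting.

T_f ≈ 43.5 °C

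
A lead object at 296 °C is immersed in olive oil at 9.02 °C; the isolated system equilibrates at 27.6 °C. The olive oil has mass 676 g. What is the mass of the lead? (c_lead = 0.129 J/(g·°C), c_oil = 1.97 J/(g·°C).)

m ≈ 715 g

Net heat exchanged in the isolated system is zero:
m·0.129·(27.6 − 296) + 676·1.97·(27.6 − 9.02) = 0
-34.62 m = -24743
m = -24743/-34.62 ≈ 714.6 g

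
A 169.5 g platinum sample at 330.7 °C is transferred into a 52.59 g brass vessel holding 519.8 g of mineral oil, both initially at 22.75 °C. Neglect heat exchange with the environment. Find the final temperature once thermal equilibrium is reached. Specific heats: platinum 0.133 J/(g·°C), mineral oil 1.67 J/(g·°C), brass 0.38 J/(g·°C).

T_f ≈ 30.4 °C

T_f is the heat-capacity-weighted average of the initial temperatures:
T_f = (22.54·330.7 + 868.07·22.75 + 19.98·22.75) / (22.54 + 868.07 + 19.98)
    = 27658 / 910.59 ≈ 30.37 °C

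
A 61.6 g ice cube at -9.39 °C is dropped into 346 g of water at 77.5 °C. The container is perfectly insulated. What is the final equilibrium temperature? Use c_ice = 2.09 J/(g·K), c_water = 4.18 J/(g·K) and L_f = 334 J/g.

T_f ≈ 53.0 °C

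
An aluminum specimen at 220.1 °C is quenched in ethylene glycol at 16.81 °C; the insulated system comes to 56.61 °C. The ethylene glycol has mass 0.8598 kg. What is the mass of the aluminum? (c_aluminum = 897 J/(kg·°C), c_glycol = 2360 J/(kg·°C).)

m ≈ 0.551 kg

Net heat exchanged in the isolated system is zero:
m×897×(56.61 − 220.1) + 0.8598×2360×(56.61 − 16.81) = 0
-146651 m = -80759
m = -80759/-146651 ≈ 0.5507 kg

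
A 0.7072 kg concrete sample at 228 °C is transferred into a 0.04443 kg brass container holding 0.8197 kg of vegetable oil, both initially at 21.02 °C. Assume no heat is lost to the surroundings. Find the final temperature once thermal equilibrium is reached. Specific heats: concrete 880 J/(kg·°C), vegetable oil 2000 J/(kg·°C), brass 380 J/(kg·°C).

With ΣQ=0 the equilibrium temperature is the m·c-weighted mean:
T_f = (622.34×228 + 1639.4×21.02 + 16.88×21.02) / (622.34 + 1639.4 + 16.88)
    = 176708 / 2278.6 ≈ 77.55 °C

T_f ≈ 77.6 °C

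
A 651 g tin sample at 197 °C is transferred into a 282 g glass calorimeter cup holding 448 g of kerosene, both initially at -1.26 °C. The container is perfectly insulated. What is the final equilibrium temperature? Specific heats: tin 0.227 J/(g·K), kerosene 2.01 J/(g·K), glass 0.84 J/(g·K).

Energy conservation, ΣQ = 0:
651·0.227·(T − 197) + 448·2.01·(T − (-1.26)) + 282·0.84·(T − (-1.26)) = 0
147.78(T − 197) + 900.48(T − (-1.26)) + 236.88(T − (-1.26)) = 0
1285.1 T = 27679
T = 27679 / 1285.1 = 21.5 °C

T_f ≈ 21.5 °C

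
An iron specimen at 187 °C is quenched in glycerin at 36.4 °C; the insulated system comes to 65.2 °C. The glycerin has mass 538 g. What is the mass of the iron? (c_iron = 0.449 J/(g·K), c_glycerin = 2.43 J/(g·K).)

m ≈ 688 g

Net heat exchanged in the isolated system is zero:
m×0.449×(65.2 − 187) + 538×2.43×(65.2 − 36.4) = 0
-54.69 m = -37651
m = -37651/-54.69 ≈ 688.5 g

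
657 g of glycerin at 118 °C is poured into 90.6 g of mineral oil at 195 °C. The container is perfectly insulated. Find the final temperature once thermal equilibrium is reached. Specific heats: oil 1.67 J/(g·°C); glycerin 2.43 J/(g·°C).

T_f ≈ 124.7 °C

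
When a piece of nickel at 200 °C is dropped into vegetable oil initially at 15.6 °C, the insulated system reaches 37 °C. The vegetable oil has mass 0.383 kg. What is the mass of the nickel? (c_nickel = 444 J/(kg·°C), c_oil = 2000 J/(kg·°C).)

m ≈ 0.227 kg

Let T be the final temperature. ΣQ_i = 0:
m·444·(37 − 200) + 0.383·2000·(37 − 15.6) = 0
-72372 m = -16392
m = -16392/-72372 ≈ 0.2265 kg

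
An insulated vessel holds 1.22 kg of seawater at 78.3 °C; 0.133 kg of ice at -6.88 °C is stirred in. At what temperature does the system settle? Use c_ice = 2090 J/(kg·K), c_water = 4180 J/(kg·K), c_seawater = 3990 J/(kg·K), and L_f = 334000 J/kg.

T_f ≈ 61.7 °C

Energy conservation, ΣQ = 0:
warm ice to 0 °C: 0.133×2090×(0 − (-6.88)) = 1912.4
  melt ice: 0.133×334000 = 44422
  warm the meltwater: 555.94 T
  seawater cools: 1.22×3990×(T − 78.3) = 4867.8(T − 78.3)
5423.7 T = 381149 − 46334 = 334814
T ≈ 61.73 °C (positive, so assuming full melt was valid).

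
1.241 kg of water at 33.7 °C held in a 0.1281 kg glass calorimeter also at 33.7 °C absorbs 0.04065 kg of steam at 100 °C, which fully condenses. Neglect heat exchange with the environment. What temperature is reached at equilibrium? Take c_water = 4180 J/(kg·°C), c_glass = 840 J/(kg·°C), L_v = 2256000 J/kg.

T_f ≈ 52.5 °C

Conservation of energy gives ΣQ = 0:
condense steam: −0.04065·2256000 = −91706
  condensate cools 100→T: 0.04065·4180·(T − 100) = 169.92(T − 100)
  original water: 5187.4(T − 33.7)
  glass cup: 0.1281·840·(T − 33.7) = 107.6(T − 33.7)
5464.9 T = 91706 + 16992 + 178441 = 287139
T ≈ 52.54 °C — below 100 °C, confirming all the steam condensed.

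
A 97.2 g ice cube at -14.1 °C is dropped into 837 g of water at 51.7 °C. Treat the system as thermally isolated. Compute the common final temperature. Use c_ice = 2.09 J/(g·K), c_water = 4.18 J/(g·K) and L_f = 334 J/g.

Net heat exchanged in the isolated system is zero:
warm ice to 0 °C: 97.2·2.09·(0 − (-14.1)) = 2864.4
  latent heat to melt: 97.2·334 = 32465
  meltwater 0→T: 97.2·4.18·T = 406.3 T
  water cools: 837·4.18·(T − 51.7) = 3498.7(T − 51.7)
3905 T = 180881 − 35329 = 145552
T ≈ 37.27 °C. Since T > 0 °C, the all-ice-melts assumption holds.

T_f ≈ 37.3 °C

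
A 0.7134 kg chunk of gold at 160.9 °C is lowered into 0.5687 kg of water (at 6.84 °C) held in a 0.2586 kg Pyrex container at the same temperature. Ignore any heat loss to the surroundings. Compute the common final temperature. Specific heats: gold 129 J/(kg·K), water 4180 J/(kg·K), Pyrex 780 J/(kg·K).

T_f is the heat-capacity-weighted average of the initial temperatures:
T_f = (92.03×160.9 + 2377.2×6.84 + 201.71×6.84) / (92.03 + 2377.2 + 201.71)
    = 32447 / 2670.9 ≈ 12.15 °C

T_f ≈ 12.1 °C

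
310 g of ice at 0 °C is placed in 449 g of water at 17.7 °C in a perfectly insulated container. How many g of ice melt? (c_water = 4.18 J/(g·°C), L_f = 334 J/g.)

Heat available from the water dropping to 0 °C: 449·4.18·17.7 = 33220 J.
To melt every bit of ice: 310·334 = 103540 J.
That's not enough to melt it all — equilibrium is at 0 °C with ice remaining.
m_melt = 33220 / L_f = 99.46 g.

m_melted ≈ 99.5 g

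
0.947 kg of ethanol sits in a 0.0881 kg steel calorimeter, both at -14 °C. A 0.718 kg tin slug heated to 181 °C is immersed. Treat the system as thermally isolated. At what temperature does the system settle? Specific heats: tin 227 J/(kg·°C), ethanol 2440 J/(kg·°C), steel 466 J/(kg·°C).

Conservation of energy gives ΣQ = 0:
0.718*227*(T − 181) + 0.947*2440*(T − (-14)) + 0.0881*466*(T − (-14)) = 0
2514.7 T = -3423.8
T = -3423.8 / 2514.7 = -1.36 °C

T_f ≈ -1.4 °C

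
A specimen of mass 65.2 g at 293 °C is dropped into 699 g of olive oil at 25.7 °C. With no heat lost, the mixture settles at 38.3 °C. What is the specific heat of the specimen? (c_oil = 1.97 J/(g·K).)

c ≈ 1.04 J/(g·K)

m_s c (T_s − T_f) = m_oil c_oil (T_f − T_0):
65.2·c·(293 − 38.3) = 699·1.97·(38.3 − 25.7)
16606 c = 17351  ⇒  c ≈ 1.045 J/(g·K)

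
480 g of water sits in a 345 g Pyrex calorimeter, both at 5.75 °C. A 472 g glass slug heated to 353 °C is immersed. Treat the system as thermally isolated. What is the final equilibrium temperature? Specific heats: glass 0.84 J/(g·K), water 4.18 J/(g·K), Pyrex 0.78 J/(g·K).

Setting the total heat transfer to zero:
472*0.84*(T − 353) + 480*4.18*(T − 5.75) + 345*0.78*(T − 5.75) = 0
396.48(T − 353) + 2006.4(T − 5.75) + 269.1(T − 5.75) = 0
2672 T = 153042
T = 153042/2672 ≈ 57.28 °C

T_f ≈ 57.3 °C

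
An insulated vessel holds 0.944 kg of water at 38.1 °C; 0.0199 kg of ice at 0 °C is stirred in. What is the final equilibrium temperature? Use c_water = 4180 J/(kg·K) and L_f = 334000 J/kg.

T_f ≈ 35.7 °C

Heat gained plus heat lost sum to zero:
melt ice: 0.0199·334000 = 6646.6
  warm the meltwater: 83.18 T
  water cools: 0.944·4180·(T − 38.1) = 3945.9(T − 38.1)
4029.1 T = 150340 − 6646.6 = 143693
T ≈ 35.66 °C (positive, so assuming full melt was valid).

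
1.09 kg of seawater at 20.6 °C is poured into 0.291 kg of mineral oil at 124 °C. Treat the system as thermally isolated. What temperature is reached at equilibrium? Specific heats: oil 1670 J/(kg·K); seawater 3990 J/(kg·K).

|Q_oil| = |Q_seawater|:
0.291×1670×(124 − T) = 1.09×3990×(T − 20.6)
485.97(124 − T) = 4349.1(T − 20.6)
4835.1 T = 149852  ⇒  T ≈ 30.99 °C

T_f ≈ 31.0 °C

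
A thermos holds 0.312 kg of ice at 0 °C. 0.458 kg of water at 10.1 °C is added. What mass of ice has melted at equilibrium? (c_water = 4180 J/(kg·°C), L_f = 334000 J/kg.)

Water can give up m c ΔT = 0.458·4180·10.1 = 19336 J before reaching 0 °C.
To melt every bit of ice: 0.312·334000 = 104208 J.
19336 J < 104208 J, so only part of the ice melts and the system sits at 0 °C.
m_melt = 19336 / L_f = 0.05789 kg.

m_melted ≈ 0.0579 kg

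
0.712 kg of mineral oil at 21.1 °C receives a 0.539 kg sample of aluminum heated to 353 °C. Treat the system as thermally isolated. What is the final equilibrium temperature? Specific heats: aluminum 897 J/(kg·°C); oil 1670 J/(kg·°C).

T_f ≈ 117.0 °C

Energy conservation, ΣQ = 0:
0.539×897×(T − 353) + 0.712×1670×(T − 21.1) = 0
483.48(T − 353) + 1189(T − 21.1) = 0
(483.48 + 1189) T = 483.48×353 + 1189×21.1
T = 195758/1672.5 ≈ 117.04 °C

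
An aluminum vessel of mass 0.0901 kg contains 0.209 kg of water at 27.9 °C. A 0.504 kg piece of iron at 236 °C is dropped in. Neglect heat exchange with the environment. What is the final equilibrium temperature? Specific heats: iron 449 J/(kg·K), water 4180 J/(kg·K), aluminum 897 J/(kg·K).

T_f ≈ 67.8 °C

Net heat exchanged in the isolated system is zero:
0.504*449*(T − 236) + 0.209*4180*(T − 27.9) + 0.0901*897*(T − 27.9) = 0
226.3(T − 236) + 873.62(T − 27.9) + 80.82(T − 27.9) = 0
(226.3 + 873.62 + 80.82) T = 226.3*236 + 873.62*27.9 + 80.82*27.9
T ≈ 67.78 °C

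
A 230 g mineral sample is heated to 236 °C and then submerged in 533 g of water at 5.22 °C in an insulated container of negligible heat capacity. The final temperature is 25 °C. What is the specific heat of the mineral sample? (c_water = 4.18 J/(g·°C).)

Energy conservation, ΣQ = 0:
230·c·(25 − 236) + 533·4.18·(25 − 5.22) = 0
-48530 c = -44069
c = -44069/-48530 ≈ 0.9081 J/(g·°C)

c ≈ 0.908 J/(g·°C)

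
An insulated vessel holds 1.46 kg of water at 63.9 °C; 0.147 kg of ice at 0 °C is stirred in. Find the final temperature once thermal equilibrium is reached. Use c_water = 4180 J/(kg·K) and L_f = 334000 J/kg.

Setting the total heat transfer to zero:
fusion: m_ice L_f = 0.147×334000 = 49098
  meltwater 0→T: 0.147×4180×T = 614.46 T
  water: 6102.8(T − 63.9)
6717.3 T = 389969 − 49098 = 340871
T ≈ 50.75 °C — above 0 °C, consistent with complete melting.

T_f ≈ 50.7 °C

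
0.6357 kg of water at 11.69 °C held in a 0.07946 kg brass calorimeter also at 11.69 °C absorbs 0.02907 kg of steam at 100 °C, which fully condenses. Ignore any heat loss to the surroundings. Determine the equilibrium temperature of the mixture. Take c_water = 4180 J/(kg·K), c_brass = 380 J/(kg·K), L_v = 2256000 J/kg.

T_f ≈ 38.9 °C

Net heat exchanged in the isolated system is zero:
condense steam: −0.02907·2256000 = −65582
  condensate cools 100→T: 0.02907·4180·(T − 100) = 121.51(T − 100)
  original water: 2657.2(T − 11.69)
  cup: 30.19(T − 11.69)
2808.9 T = 65582 + 12151 + 31416 = 109149
T ≈ 38.86 °C, under the boiling point, so the assumption holds.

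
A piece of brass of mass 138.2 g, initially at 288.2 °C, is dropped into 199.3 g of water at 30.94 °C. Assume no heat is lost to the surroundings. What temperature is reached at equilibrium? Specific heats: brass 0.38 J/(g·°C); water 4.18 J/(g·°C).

T_f = Σ m_i c_i T_i / Σ m_i c_i:
T_f = (52.52·288.2 + 833.07·30.94) / (52.52 + 833.07)
    = 40910 / 885.59 ≈ 46.20 °C

T_f ≈ 46.2 °C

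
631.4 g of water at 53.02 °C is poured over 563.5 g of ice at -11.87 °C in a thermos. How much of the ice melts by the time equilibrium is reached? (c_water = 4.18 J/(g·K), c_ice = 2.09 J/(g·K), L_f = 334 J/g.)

Heat available from the water dropping to 0 °C: 631.4×4.18×53.02 = 139933 J.
Of that, 563.5×2.09×11.87 = 13979 J goes to bring the ice to 0 °C, leaving 125954 J.
Melting all 563.5 g of ice would need 563.5×334 = 188209 J.
That's not enough to melt it all — equilibrium is at 0 °C with ice remaining.
m_melt = 125954 / L_f = 377.1 g.

m_melted ≈ 377 g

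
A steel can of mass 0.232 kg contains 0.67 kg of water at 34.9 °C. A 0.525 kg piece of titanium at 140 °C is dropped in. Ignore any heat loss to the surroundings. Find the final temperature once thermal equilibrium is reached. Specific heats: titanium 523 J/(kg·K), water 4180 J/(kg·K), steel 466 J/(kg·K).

T_f ≈ 44.0 °C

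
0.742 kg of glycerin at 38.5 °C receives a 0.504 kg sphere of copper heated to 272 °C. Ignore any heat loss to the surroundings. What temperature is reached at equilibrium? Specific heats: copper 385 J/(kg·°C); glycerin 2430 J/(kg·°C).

Net heat exchanged in the isolated system is zero:
0.504·385·(T − 272) + 0.742·2430·(T − 38.5) = 0
194.04(T − 272) + 1803.1(T − 38.5) = 0
1997.1 T = 122197
T = 122197 / 1997.1 = 61.2 °C

T_f ≈ 61.2 °C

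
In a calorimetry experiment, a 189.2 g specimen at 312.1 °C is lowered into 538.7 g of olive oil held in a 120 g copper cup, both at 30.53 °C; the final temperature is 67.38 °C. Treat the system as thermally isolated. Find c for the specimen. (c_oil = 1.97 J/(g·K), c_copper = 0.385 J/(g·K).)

c ≈ 0.881 J/(g·K)

Taking heat into each body as positive, Σ m c ΔT = 0:
189.2·c·(67.38 − 312.1) + 538.7·1.97·(67.38 − 30.53) + 120·0.385·(67.38 − 30.53) = 0
-46301 c = -40809
c = -40809/-46301 ≈ 0.8814 J/(g·K)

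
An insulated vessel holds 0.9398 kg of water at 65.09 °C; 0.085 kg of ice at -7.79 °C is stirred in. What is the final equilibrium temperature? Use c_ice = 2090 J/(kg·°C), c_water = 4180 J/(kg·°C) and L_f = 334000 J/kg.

T_f ≈ 52.7 °C

Energy balance with sensible and latent terms:
warm ice to 0 °C: 0.085×2090×(0 − (-7.79)) = 1383.9; melt ice: 0.085×334000 = 28390; meltwater 0→T: 0.085×4180×T = 355.3 T; water cools: 0.9398×4180×(T − 65.09) = 3928.4(T − 65.09)
4283.7 T = 255697 − 29774 = 225923
T ≈ 52.74 °C (positive, so assuming full melt was valid).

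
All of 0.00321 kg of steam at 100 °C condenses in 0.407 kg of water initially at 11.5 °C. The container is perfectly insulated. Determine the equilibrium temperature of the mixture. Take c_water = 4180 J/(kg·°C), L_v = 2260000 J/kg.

T_f ≈ 16.4 °C

Taking heat into each body as positive, Σ m c ΔT = 0:
steam→water at 100 °C releases m L_v = 0.00321×2260000 = 7254.6; condensate cools 100→T: 0.00321×4180×(T − 100) = 13.42(T − 100); water warms: 0.407×4180×(T − 11.5) = 1701.3(T − 11.5)
1714.7 T = 7254.6 + 1341.8 + 19564 = 28161
T ≈ 16.42 °C — below 100 °C, confirming all the steam condensed.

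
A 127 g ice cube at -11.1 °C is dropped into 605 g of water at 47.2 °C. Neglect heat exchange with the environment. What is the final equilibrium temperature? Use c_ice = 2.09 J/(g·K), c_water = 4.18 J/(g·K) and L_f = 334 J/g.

T_f ≈ 24.2 °C

Energy balance with sensible and latent terms:
warm ice to 0 °C: 127·2.09·(0 − (-11.1)) = 2946.3; fusion: m_ice L_f = 127·334 = 42418; meltwater 0→T: 127·4.18·T = 530.86 T; water cools: 605·4.18·(T − 47.2) = 2528.9(T − 47.2)
3059.8 T = 119364 − 45364 = 74000
T ≈ 24.18 °C — above 0 °C, consistent with complete melting.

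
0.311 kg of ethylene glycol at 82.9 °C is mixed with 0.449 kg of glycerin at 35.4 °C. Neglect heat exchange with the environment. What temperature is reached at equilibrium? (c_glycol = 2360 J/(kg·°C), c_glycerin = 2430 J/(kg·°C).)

T_f ≈ 54.5 °C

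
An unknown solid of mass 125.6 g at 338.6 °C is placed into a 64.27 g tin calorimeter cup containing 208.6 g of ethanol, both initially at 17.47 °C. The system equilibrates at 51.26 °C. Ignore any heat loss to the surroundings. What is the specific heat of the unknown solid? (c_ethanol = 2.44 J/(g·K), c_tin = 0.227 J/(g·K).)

c ≈ 0.49 J/(g·K)

Let T be the final temperature. ΣQ_i = 0:
125.6·c·(51.26 − 338.6) + 208.6·2.44·(51.26 − 17.47) + 64.27·0.227·(51.26 − 17.47) = 0
-36090 c = -17692
c = -17692/-36090 ≈ 0.4902 J/(g·K)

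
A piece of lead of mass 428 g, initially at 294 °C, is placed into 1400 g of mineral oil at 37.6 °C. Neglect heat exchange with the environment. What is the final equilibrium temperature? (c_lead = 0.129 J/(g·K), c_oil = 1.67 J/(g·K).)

Conservation of energy gives ΣQ = 0:
428*0.129*(T − 294) + 1400*1.67*(T − 37.6) = 0
55.21(T − 294) + 2338(T − 37.6) = 0
2393.2 T = 104141
T = 104141 / 2393.2 = 43.5 °C

T_f ≈ 43.5 °C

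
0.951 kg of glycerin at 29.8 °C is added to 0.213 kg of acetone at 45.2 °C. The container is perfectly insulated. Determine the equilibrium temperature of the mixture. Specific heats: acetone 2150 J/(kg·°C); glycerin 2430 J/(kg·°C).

T_f ≈ 32.3 °C

Let T be the final temperature. ΣQ_i = 0:
0.213*2150*(T − 45.2) + 0.951*2430*(T − 29.8) = 0
457.95(T − 45.2) + 2310.9(T − 29.8) = 0
(457.95 + 2310.9) T = 457.95*45.2 + 2310.9*29.8
T = 89565 / 2768.9 = 32.3 °C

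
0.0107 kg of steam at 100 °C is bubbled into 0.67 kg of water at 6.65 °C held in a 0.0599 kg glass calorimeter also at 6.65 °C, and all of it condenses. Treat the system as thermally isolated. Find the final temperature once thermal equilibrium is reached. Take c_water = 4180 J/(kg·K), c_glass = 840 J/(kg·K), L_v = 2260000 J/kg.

T_f ≈ 16.4 °C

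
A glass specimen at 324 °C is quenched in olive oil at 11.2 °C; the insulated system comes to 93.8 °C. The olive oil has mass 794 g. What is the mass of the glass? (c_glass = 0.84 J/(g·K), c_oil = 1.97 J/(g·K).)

Heat lost by the glass = heat gained by the oil:
m×0.84×(324 − 93.8) = 794×1.97×(93.8 − 11.2)
193.37 m = 129201  ⇒  m ≈ 668.2 g

m ≈ 668 g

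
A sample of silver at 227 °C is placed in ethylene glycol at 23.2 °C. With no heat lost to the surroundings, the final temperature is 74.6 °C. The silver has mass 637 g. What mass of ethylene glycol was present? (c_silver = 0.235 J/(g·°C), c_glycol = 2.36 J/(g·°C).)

m ≈ 188 g

Conservation of energy gives ΣQ = 0:
637·0.235·(74.6 − 227) + m·2.36·(74.6 − 23.2) = 0
121.3 m = 22814
m = 22814/121.3 ≈ 188.1 g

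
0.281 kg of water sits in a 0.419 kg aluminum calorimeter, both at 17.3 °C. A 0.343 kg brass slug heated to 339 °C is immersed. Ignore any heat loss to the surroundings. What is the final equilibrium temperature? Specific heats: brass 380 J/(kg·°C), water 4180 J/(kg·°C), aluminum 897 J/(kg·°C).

Setting the total heat transfer to zero:
0.343*380*(T − 339) + 0.281*4180*(T − 17.3) + 0.419*897*(T − 17.3) = 0
1680.8 T = 71008
T = 71008 / 1680.8 = 42.2 °C

T_f ≈ 42.2 °C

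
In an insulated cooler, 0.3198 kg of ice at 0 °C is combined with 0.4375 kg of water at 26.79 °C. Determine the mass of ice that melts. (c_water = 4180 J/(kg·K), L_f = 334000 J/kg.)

Cooling the water to 0 °C releases 0.4375×4180×26.79 = 48992 J.
Fully melting the ice requires m_ice L_f = 0.3198×334000 = 106813 J.
That's not enough to melt it all — equilibrium is at 0 °C with ice remaining.
Mass melted = 48992/334000 ≈ 0.1467 kg.

m_melted ≈ 0.147 kg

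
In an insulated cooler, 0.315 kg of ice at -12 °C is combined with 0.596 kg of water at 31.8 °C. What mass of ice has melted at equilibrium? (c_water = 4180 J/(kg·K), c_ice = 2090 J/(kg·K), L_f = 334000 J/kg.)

Heat available from the water dropping to 0 °C: 0.596·4180·31.8 = 79223 J.
Warming the ice to 0 °C takes 0.315·2090·12 = 7900.2 J, leaving 71323 J for melting.
Fully melting the ice requires m_ice L_f = 0.315·334000 = 105210 J.
That's not enough to melt it all — equilibrium is at 0 °C with ice remaining.
m_melt = 71323 / L_f = 0.2135 kg.

m_melted ≈ 0.214 kg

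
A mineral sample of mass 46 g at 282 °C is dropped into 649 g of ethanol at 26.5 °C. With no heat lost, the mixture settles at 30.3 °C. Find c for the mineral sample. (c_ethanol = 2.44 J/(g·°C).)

c ≈ 0.52 J/(g·°C)

m_s c (T_s − T_f) = m_ethanol c_ethanol (T_f − T_0):
46·c·(282 − 30.3) = 649·2.44·(30.3 − 26.5)
11578 c = 6017.5  ⇒  c ≈ 0.5197 J/(g·°C)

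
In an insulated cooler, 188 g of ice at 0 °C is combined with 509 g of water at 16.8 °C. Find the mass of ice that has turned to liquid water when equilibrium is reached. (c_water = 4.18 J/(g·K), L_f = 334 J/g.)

m_melted ≈ 107 g

Heat available from the water dropping to 0 °C: 509×4.18×16.8 = 35744 J.
Melting all 188 g of ice would need 188×334 = 62792 J.
35744 J < 62792 J, so only part of the ice melts and the system sits at 0 °C.
m_melt = 35744 / L_f = 107 g.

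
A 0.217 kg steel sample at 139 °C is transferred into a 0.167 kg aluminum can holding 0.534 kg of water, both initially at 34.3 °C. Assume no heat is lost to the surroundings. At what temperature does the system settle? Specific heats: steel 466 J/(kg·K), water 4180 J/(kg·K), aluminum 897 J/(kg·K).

T_f = Σ m_i c_i T_i / Σ m_i c_i:
T_f = (101.12·139 + 2232.1·34.3 + 149.8·34.3) / (101.12 + 2232.1 + 149.8)
    = 95756 / 2483 ≈ 38.56 °C

T_f ≈ 38.6 °C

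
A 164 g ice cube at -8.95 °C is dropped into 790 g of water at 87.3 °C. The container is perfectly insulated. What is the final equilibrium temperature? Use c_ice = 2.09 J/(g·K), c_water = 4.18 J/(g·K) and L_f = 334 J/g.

Sum of m c ΔT and latent-heat terms is zero:
warm ice to 0 °C: 164×2.09×(0 − (-8.95)) = 3067.7; latent heat to melt: 164×334 = 54776; warm the meltwater: 685.52 T; water cools: 790×4.18×(T − 87.3) = 3302.2(T − 87.3)
3987.7 T = 288282 − 57844 = 230438
T ≈ 57.79 °C (positive, so assuming full melt was valid).

T_f ≈ 57.8 °C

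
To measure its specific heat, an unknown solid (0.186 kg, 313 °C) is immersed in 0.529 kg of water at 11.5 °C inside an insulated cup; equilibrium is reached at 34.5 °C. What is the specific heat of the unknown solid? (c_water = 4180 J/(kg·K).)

c ≈ 982 J/(kg·K)

Let T be the final temperature. ΣQ_i = 0:
0.186×c×(34.5 − 313) + 0.529×4180×(34.5 − 11.5) = 0
-51.8 c = -50858
c = -50858/-51.8 ≈ 981.8 J/(kg·K)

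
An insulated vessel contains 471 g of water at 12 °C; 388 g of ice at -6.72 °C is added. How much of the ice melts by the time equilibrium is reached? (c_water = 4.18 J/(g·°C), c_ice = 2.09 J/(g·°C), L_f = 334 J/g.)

Heat available from the water dropping to 0 °C: 471×4.18×12 = 23625 J.
Warming the ice to 0 °C takes 388×2.09×6.72 = 5449.4 J, leaving 18176 J for melting.
Fully melting the ice requires m_ice L_f = 388×334 = 129592 J.
Since 18176 < 129592 J, not all the ice melts; equilibrium is at 0 °C.
m_melted×334 = 18176  ⇒  m_melted ≈ 54.42 g.

m_melted ≈ 54.4 g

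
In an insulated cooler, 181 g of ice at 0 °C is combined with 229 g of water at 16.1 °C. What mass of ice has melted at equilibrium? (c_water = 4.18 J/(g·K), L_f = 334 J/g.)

Water can give up m c ΔT = 229×4.18×16.1 = 15411 J before reaching 0 °C.
Fully melting the ice requires m_ice L_f = 181×334 = 60454 J.
Since 15411 < 60454 J, not all the ice melts; equilibrium is at 0 °C.
m_melt = 15411 / L_f = 46.14 g.

m_melted ≈ 46.1 g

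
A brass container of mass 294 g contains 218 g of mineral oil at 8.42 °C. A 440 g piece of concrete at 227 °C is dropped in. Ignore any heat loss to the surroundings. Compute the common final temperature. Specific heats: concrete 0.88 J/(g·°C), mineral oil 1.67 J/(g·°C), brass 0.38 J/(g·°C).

Setting the total heat transfer to zero:
440×0.88×(T − 227) + 218×1.67×(T − 8.42) + 294×0.38×(T − 8.42) = 0
387.2(T − 227) + 364.06(T − 8.42) + 111.72(T − 8.42) = 0
862.98 T = 91900
T ≈ 106.49 °C

T_f ≈ 106.5 °C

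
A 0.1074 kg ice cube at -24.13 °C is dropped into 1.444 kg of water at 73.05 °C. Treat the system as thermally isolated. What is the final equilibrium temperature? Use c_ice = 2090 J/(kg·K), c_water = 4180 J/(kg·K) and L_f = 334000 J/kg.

Setting the total heat transfer to zero:
warm ice to 0 °C: 0.1074×2090×(0 − (-24.13)) = 5416.4
  latent heat to melt: 0.1074×334000 = 35872
  meltwater 0→T: 0.1074×4180×T = 448.93 T
  water: 6035.9(T − 73.05)
6484.9 T = 440924 − 41288 = 399636
T ≈ 61.63 °C. Since T > 0 °C, the all-ice-melts assumption holds.

T_f ≈ 61.6 °C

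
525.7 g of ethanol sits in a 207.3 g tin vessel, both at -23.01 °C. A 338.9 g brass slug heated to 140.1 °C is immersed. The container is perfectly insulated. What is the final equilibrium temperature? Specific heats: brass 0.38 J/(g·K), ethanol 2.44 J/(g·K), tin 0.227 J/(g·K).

T_f ≈ -8.6 °C

Conservation of energy gives ΣQ = 0:
338.9×0.38×(T − 140.1) + 525.7×2.44×(T − (-23.01)) + 207.3×0.227×(T − (-23.01)) = 0
(128.78 + 1282.7 + 47.06) T = 128.78×140.1 + 1282.7×(-23.01) + 47.06×(-23.01)
T = -12556 / 1458.5 = -8.61 °C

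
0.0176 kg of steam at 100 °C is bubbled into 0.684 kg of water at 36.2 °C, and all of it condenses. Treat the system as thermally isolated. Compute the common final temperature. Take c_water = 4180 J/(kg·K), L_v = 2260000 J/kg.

T_f ≈ 51.4 °C

Heat gained plus heat lost sum to zero:
steam→water at 100 °C releases m L_v = 0.0176×2260000 = 39776
  condensate cools 100→T: 0.0176×4180×(T − 100) = 73.57(T − 100)
  original water: 2859.1(T − 36.2)
2932.7 T = 39776 + 7356.8 + 103500 = 150633
T ≈ 51.36 °C (< 100 °C, so full condensation is consistent).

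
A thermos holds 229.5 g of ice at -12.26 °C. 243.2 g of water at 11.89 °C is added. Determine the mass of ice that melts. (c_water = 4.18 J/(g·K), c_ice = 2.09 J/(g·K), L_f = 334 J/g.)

m_melted ≈ 18.6 g

Water can give up m c ΔT = 243.2·4.18·11.89 = 12087 J before reaching 0 °C.
Warming the ice to 0 °C takes 229.5·2.09·12.26 = 5880.6 J, leaving 6206.5 J for melting.
Melting all 229.5 g of ice would need 229.5·334 = 76653 J.
6206.5 J < 76653 J, so only part of the ice melts and the system sits at 0 °C.
m_melt = 6206.5 / L_f = 18.58 g.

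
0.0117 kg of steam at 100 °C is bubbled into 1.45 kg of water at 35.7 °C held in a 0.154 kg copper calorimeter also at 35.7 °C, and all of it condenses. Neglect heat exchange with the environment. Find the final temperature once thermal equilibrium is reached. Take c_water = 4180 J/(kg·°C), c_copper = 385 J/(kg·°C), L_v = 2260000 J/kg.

Heat gained plus heat lost sum to zero:
condense steam: −0.0117·2260000 = −26442; condensate cools 100→T: 0.0117·4180·(T − 100) = 48.91(T − 100); original water: 6061(T − 35.7); copper cup: 0.154·385·(T − 35.7) = 59.29(T − 35.7)
6169.2 T = 26442 + 4890.6 + 218494 = 249827
T ≈ 40.50 °C, under the boiling point, so the assumption holds.

T_f ≈ 40.5 °C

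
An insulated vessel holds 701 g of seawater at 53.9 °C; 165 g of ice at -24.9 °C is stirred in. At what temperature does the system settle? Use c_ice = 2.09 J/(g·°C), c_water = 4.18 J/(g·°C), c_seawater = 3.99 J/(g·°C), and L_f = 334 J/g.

Heat gained plus heat lost sum to zero:
warm ice to 0 °C: 165×2.09×(0 − (-24.9)) = 8586.8; fusion: m_ice L_f = 165×334 = 55110; warm the meltwater: 689.7 T; seawater cools: 701×3.99×(T − 53.9) = 2797(T − 53.9)
3486.7 T = 150758 − 63697 = 87061
T ≈ 24.97 °C — above 0 °C, consistent with complete melting.

T_f ≈ 25.0 °C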